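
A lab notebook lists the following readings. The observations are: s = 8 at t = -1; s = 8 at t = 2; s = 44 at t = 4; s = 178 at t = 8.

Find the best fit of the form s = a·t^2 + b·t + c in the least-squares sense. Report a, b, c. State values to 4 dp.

a = 3.0153, b = -2.1158, c = 2.3007

The normal system XᵀX·[a, b, c]ᵀ = Xᵀs is [[4369, 583, 85]; [583, 85, 13]; [85, 13, 4]]·[a, b, c]ᵀ = [12136, 1608, 238]ᵀ.
Solving the 3×3 system (Gaussian elimination) gives a = 15541/5154, b = -3635/1718, c = 5929/2577.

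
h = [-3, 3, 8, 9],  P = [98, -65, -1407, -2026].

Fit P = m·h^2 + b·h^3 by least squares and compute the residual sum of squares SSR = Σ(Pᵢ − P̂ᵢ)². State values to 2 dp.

Entries of XᵀX: Σh^2·h^2 = 10819, Σh^2·h^3 = 91817, Σh^3·h^3 = 795043.
And Σh^2·P = -253857, Σh^3·P = -2201739.
Normal equations: [[10819, 91817]; [91817, 795043]]·[m, b]ᵀ = [-253857, -2201739]ᵀ.
Eliminating b: 795043·(row 1) − 91817·(row 2) gives 171208728·m = 795043·(-253857) − 91817·(-2201739) = 329838912, so m = 1527032/792633.
Then b = ((-2201739) − 91817·(1527032/792633))/795043 = -2371417/792633.
Residuals: -31171/264211, -412058/264211, 400275/264211, -267019/264211; SSR = 1522581/264211.

SSR = 5.76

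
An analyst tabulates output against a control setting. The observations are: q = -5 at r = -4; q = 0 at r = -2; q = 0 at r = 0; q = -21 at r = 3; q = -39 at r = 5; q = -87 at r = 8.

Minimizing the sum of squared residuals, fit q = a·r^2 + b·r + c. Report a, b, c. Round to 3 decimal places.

Sums needed: Σr^2·r^2 = 5074, Σr^2·r = 592, Σr^2 = 118, Σr·r = 118, Σr = 10, Σ1 = 6.
Right-hand side: Σr^2·q = -6812, Σr·q = -934, Σq = -152.
So XᵀX·[a, b, c]ᵀ = Xᵀq: [[5074, 592, 118]; [592, 118, 10]; [118, 10, 6]]·[a, b, c]ᵀ = [-6812, -934, -152]ᵀ.
Solving the 3×3 system (Gaussian elimination) gives a = -88705/92037, b = -272156/92037, c = -44493/30679.

a = -0.964, b = -2.957, c = -1.450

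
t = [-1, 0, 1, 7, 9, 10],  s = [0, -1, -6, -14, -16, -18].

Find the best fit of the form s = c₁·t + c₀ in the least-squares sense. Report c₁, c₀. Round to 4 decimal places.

c₁ = -1.5894, c₀ = -2.2793

The normal equations are: 232·c₁ + 26·c₀ = -428;  26·c₁ + 6·c₀ = -55.
det = 232·6 − 26² = 716.
c₁ = ((-428)·6 − 26·(-55))/716 = -569/358; c₀ = (232·(-55) − 26·(-428))/716 = -408/179.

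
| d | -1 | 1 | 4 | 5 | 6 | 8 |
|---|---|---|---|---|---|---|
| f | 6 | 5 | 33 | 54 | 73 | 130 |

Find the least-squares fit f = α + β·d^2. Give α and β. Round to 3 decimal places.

α = 3.086, β = 1.975

Normal-equation sums: Σ1 = 6, Σd^2 = 143, Σd^2·d^2 = 6275.
For Mᵀf: Σf = 301, Σd^2·f = 12837.
Determinant 6·6275 − 143² = 17201.
α = (301·6275 − 143·12837)/17201 = 53084/17201; β = (6·12837 − 143·301)/17201 = 33979/17201.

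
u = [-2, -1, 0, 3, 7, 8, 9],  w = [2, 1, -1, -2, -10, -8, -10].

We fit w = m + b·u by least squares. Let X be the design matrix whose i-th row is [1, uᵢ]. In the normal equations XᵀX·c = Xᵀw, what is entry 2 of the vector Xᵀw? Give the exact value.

Entry 2 ↔ basis u, so (Xᵀw)_{2} = Σᵢ (u)·wᵢ = (-2)·(2) + (-1)·(1) + (0)·(-1) + (3)·(-2) + (7)·(-10) + (8)·(-8) + (9)·(-10) = -235.

-235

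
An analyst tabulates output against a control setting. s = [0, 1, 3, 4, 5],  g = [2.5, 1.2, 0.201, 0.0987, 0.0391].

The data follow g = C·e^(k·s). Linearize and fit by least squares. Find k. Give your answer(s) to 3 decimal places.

Taking logs, ln g = k·s + ln C, so regress ln g on s.
Σs = 13.0000, Σ(s)² = 51.0000, Σln g = -6.0631, Σs·ln g = -30.1019.
Equations: 51.0000·k + 13.0000·ln C = -30.1019;  13.0000·k + 5·ln C = -6.0631.
Slope k = (n·Σs·ln g − Σs·Σln g)/(n·Σ(s)² − (Σs)²) = (5·-30.1019 − 13.0000·-6.0631)/86.0000 = -0.83359; ln C = (Σln g − k·Σs)/n = 0.95470.

k = -0.834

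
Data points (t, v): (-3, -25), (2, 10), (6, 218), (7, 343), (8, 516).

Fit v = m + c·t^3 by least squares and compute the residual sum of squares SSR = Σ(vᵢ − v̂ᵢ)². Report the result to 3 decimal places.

SSR = 7.445

Sums needed: Σ1 = 5, Σt^3 = 1052, Σt^3·t^3 = 427242.
Moment sums: Σv = 1062, Σt^3·v = 429684.
AᵀA·[m, c]ᵀ = Aᵀv becomes [[5, 1052]; [1052, 427242]]·[m, c]ᵀ = [1062, 429684]ᵀ.
Eliminating c: 427242·(row 1) − 1052·(row 2) gives 1029506·m = 427242·1062 − 1052·429684 = 1703436, so m = 851718/514753.
Then c = (429684 − 1052·(851718/514753))/427242 = 515598/514753.
Residuals: 200603/514753, 171028/514753, -4732/514753, -1141553/514753, 774654/514753; SSR = 3832414/514753.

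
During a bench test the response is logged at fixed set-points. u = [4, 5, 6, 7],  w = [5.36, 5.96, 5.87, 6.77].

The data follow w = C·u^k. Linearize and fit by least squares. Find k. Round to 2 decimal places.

k = 0.36

Taking logs, ln w = k·ln u + ln C, so regress ln w on ln u.
AᵀA = [[11.5091, 6.7334]; [6.7334, 4]], rhs = [12.0932, 7.1464]ᵀ  (here Σln u = 6.7334, Σ(ln u)² = 11.5091, Σln w = 7.1464, Σln u·ln w = 12.0932).
Slope k = (n·Σln u·ln w − Σln u·Σln w)/(n·Σ(ln u)² − (Σln u)²) = (4·12.0932 − 6.7334·7.1464)/0.6976 = 0.36313; ln C = (Σln w − k·Σln u)/n = 1.17532.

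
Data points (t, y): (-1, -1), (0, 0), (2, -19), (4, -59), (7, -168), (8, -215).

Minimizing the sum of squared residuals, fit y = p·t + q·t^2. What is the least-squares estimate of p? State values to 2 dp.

p = -2.90

MᵀM·[p, q]ᵀ = Mᵀy reads: 134·p + 926·q = -3169;  926·p + 6770·q = -23013.
(Σt·t = 134, Σt·t^2 = 926, Σt^2·t^2 = 6770, Σt·y = -3169, Σt^2·y = -23013.)
Determinant 134·6770 − 926² = 49704.
p = ((-3169)·6770 − 926·(-23013))/49704 = -36023/12426; q = (134·(-23013) − 926·(-3169))/49704 = -18656/6213.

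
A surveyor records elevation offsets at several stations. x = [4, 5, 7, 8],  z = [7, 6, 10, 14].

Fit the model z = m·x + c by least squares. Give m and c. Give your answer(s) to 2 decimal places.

m = 1.80, c = -1.55

The normal equations are: 154·m + 24·c = 240;  24·m + 4·c = 37.
Determinant 154·4 − 24² = 40.
m = (240·4 − 24·37)/40 = 9/5; c = (154·37 − 24·240)/40 = -31/20.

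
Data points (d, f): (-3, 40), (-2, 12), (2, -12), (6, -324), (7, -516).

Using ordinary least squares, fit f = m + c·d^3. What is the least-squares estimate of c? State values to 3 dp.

AᵀA·[m, c]ᵀ = Aᵀf reads: 5·m + 532·c = -800;  532·m + 165162·c = -248244.
Eliminating c: 165162·(row 1) − 532·(row 2) gives 542786·m = 165162·(-800) − 532·(-248244) = -63792, so m = -31896/271393.
Then c = ((-248244) − 532·(-31896/271393))/165162 = -407810/271393.

c = -1.503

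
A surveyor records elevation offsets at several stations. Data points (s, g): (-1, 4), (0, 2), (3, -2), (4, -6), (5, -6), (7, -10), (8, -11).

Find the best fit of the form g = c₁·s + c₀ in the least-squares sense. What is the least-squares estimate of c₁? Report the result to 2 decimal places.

The normal equations are: 164·c₁ + 26·c₀ = -222;  26·c₁ + 7·c₀ = -29.
det = 164·7 − 26² = 472.
c₁ = ((-222)·7 − 26·(-29))/472 = -100/59; c₀ = (164·(-29) − 26·(-222))/472 = 127/59.

c₁ = -1.69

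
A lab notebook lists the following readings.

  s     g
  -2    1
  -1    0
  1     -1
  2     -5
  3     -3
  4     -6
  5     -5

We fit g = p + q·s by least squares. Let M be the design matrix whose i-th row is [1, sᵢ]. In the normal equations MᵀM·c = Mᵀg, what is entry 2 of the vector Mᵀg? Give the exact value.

-71

Entry 2 ↔ basis s, so (Mᵀg)_{2} = Σᵢ (s)·gᵢ = (-2)·(1) + (-1)·(0) + (1)·(-1) + (2)·(-5) + (3)·(-3) + (4)·(-6) + (5)·(-5) = -71.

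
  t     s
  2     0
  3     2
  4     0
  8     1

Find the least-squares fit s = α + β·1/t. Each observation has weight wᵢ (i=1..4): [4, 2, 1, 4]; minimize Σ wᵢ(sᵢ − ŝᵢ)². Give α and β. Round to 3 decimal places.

α = 1.435, β = -2.278

From the data, Σwᵢ·1 = 11, Σwᵢ·1/t = 41/12, Σwᵢ·1/t·1/t = 97/72.
For AᵀWs: Σwᵢ·s = 8, Σwᵢ·1/t·s = 11/6.
Determinant 11·(97/72) − (41/12)² = 151/48.
α = (8·(97/72) − (41/12)·(11/6))/(151/48) = 650/453; β = (11·(11/6) − (41/12)·8)/(151/48) = -344/151.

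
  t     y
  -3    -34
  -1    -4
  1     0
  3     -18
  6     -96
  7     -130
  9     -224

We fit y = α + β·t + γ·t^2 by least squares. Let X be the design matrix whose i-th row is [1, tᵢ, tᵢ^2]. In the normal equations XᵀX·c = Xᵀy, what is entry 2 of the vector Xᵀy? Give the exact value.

Entry 2 ↔ basis t, so (Xᵀy)_{2} = Σᵢ (t)·yᵢ = (-3)·(-34) + (-1)·(-4) + (1)·(0) + (3)·(-18) + (6)·(-96) + (7)·(-130) + (9)·(-224) = -3450.

-3450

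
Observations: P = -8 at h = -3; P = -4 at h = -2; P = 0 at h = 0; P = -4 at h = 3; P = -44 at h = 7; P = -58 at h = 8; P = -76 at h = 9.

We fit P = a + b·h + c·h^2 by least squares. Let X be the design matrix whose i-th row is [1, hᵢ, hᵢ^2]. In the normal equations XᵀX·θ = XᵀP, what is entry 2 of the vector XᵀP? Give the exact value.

-1436

Entry 2 ↔ basis h, so (XᵀP)_{2} = Σᵢ (h)·Pᵢ = (-3)·(-8) + (-2)·(-4) + (0)·(0) + (3)·(-4) + (7)·(-44) + (8)·(-58) + (9)·(-76) = -1436.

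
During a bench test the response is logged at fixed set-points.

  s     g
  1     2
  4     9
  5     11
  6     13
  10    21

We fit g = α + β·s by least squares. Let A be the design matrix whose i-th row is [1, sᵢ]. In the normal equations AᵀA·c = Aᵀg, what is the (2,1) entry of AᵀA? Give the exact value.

26

Row 2 ↔ basis s, column 1 ↔ basis 1, so (AᵀA)_{2,1} = Σᵢ s = (1)·(1) + (4)·(1) + (5)·(1) + (6)·(1) + (10)·(1) = 26.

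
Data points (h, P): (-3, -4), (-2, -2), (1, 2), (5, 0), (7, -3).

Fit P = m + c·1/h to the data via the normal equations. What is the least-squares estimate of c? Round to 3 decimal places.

Sums needed: Σ1 = 5, Σ1/h = 107/210, Σ1/h·1/h = 62689/44100.
For AᵀP: ΣP = -7, Σ1/h·P = 82/21.
AᵀA·[m, c]ᵀ = AᵀP becomes [[5, 107/210]; [107/210, 62689/44100]]·[m, c]ᵀ = [-7, 82/21]ᵀ.
Eliminating c: (62689/44100)·(row 1) − (107/210)·(row 2) gives (75499/11025)·m = (62689/44100)·(-7) − (107/210)·(82/21) = -58507/4900, so m = -526563/301996.
Then c = ((82/21) − (107/210)·(-526563/301996))/(62689/44100) = 509145/150998.

c = 3.372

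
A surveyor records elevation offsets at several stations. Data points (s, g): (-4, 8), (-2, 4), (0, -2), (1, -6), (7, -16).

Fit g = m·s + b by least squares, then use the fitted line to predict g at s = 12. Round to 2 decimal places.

ĝ = -28.08

The normal system AᵀA·[m, b]ᵀ = Aᵀg is [[70, 2]; [2, 5]]·[m, b]ᵀ = [-158, -12]ᵀ.
det = 70·5 − 2² = 346.
m = ((-158)·5 − 2·(-12))/346 = -383/173; b = (70·(-12) − 2·(-158))/346 = -262/173.
At s = 12: ĝ = (-383/173)·(12) + (-262/173)·(1) = -4858/173.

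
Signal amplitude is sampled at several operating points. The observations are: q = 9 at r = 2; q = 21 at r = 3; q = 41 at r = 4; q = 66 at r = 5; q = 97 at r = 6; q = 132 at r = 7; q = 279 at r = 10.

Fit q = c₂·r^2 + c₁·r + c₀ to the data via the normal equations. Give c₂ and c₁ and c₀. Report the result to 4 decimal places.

Compute the Gram sums: Σr^2·r^2 = 14675, Σr^2·r = 1783, Σr^2 = 239, Σr·r = 239, Σr = 37, Σ1 = 7.
Right-hand side: Σr^2·q = 40391, Σr·q = 4871, Σq = 645.
So AᵀA·[c₂, c₁, c₀]ᵀ = Aᵀq: [[14675, 1783, 239]; [1783, 239, 37]; [239, 37, 7]]·[c₂, c₁, c₀]ᵀ = [40391, 4871, 645]ᵀ.
Inverting the 3×3 Gram matrix, [c₂, c₁, c₀]ᵀ = [66604/22449, -41471/22449, 4556/7483]ᵀ.

c₂ = 2.9669, c₁ = -1.8473, c₀ = 0.6088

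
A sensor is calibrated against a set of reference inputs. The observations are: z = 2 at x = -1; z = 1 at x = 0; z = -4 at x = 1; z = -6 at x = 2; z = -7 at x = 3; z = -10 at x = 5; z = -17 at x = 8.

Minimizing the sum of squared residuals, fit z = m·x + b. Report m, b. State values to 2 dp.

Normal-equation sums: Σx·x = 104, Σx = 18, Σ1 = 7.
Moment sums: Σx·z = -225, Σz = -41.
AᵀA·[m, b]ᵀ = Aᵀz becomes [[104, 18]; [18, 7]]·[m, b]ᵀ = [-225, -41]ᵀ.
det = 104·7 − 18² = 404.
m = ((-225)·7 − 18·(-41))/404 = -837/404; b = (104·(-41) − 18·(-225))/404 = -107/202.

m = -2.07, b = -0.53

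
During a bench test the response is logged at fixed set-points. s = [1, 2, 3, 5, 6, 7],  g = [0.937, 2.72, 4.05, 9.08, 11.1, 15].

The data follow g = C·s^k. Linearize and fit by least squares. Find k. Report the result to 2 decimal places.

Let Y = ln g. Fitting Y = k·ln s + ln C by least squares:
Σln s = 7.1389, Σ(ln s)² = 11.2747, Σln g = 9.6553, Σln s·ln g = 15.3631.
Normal system: [[11.2747, 7.1389]; [7.1389, 6]]·[k, ln C]ᵀ = [15.3631, 9.6553]ᵀ.
Slope k = (n·Σln s·ln g − Σln s·Σln g)/(n·Σ(ln s)² − (Σln s)²) = (6·15.3631 − 7.1389·9.6553)/16.6845 = 1.39351; ln C = (Σln g − k·Σln s)/n = -0.04879.

k = 1.39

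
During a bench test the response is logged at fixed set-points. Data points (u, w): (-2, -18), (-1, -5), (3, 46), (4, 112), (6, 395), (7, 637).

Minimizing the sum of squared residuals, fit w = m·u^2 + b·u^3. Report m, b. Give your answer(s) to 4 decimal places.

XᵀX·[m, b]ᵀ = Xᵀw reads: 4051·m + 25817·b = 47562;  25817·m + 169195·b = 312370.
det = 4051·169195 − 25817² = 18891456.
m = (47562·169195 − 25817·312370)/18891456 = -4300925/4722864; b = (4051·312370 − 25817·47562)/18891456 = 9375679/4722864.

m = -0.9107, b = 1.9852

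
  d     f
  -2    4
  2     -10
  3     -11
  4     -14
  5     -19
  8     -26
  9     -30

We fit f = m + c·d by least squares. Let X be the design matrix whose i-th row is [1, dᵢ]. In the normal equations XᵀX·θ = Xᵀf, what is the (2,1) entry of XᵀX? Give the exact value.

Row 2 ↔ basis d, column 1 ↔ basis 1, so (XᵀX)_{2,1} = Σᵢ d = (-2)·(1) + (2)·(1) + (3)·(1) + (4)·(1) + (5)·(1) + (8)·(1) + (9)·(1) = 29.

29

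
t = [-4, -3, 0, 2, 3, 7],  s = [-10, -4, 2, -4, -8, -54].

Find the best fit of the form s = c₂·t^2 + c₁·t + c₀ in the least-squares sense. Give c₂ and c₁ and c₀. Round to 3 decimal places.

c₂ = -1.022, c₁ = -0.891, c₀ = 2.559

Compute the Gram sums: Σt^2·t^2 = 2835, Σt^2·t = 287, Σt^2 = 87, Σt·t = 87, Σt = 5, Σ1 = 6.
And Σt^2·s = -2930, Σt·s = -358, Σs = -78.
XᵀX·[c₂, c₁, c₀]ᵀ = Xᵀs becomes [[2835, 287, 87]; [287, 87, 5]; [87, 5, 6]]·[c₂, c₁, c₀]ᵀ = [-2930, -358, -78]ᵀ.
Solving the 3×3 system (Gaussian elimination) gives c₂ = -129253/126492, c₁ = -37575/42164, c₀ = 161855/63246.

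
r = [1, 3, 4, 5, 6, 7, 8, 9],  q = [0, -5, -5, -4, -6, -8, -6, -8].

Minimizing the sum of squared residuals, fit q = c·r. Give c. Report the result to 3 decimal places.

c = -0.950

Entries of XᵀX: Σr·r = 281.
Moment sums: Σr·q = -267.
XᵀX·[c]ᵀ = Xᵀq becomes [[281]]·[c]ᵀ = [-267]ᵀ.
Hence c = -267 / 281 ≈ -0.950178.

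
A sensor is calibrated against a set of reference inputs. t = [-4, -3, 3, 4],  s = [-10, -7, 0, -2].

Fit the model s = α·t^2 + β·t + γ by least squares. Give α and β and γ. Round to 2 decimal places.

α = -0.36, β = 1.06, γ = -0.29

Normal-equation sums: Σt^2·t^2 = 674, Σt^2·t = 0, Σt^2 = 50, Σt·t = 50, Σt = 0, Σ1 = 4.
Right-hand side: Σt^2·s = -255, Σt·s = 53, Σs = -19.
Normal equations: [[674, 0, 50]; [0, 50, 0]; [50, 0, 4]]·[α, β, γ]ᵀ = [-255, 53, -19]ᵀ.
Solving the 3×3 system (Gaussian elimination) gives α = -5/14, β = 53/50, γ = -2/7.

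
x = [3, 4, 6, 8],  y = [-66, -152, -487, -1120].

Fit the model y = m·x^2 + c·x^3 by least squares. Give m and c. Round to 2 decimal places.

m = -1.49, c = -2.00

Setting ∂/∂m … = 0 gives: 5729·m + 41811·c = -92238;  41811·m + 313625·c = -690142.
Determinant 5729·313625 − 41811² = 48597904.
m = ((-92238)·313625 − 41811·(-690142))/48597904 = -18153897/12149476; c = (5729·(-690142) − 41811·(-92238))/48597904 = -24315125/12149476.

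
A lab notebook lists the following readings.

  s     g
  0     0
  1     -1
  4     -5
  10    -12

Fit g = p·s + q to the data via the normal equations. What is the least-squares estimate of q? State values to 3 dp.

q = 0.037

Normal-equation sums: Σs·s = 117, Σs = 15, Σ1 = 4.
Moment sums: Σs·g = -141, Σg = -18.
Normal equations: [[117, 15]; [15, 4]]·[p, q]ᵀ = [-141, -18]ᵀ.
Eliminating q: 4·(row 1) − 15·(row 2) gives 243·p = 4·(-141) − 15·(-18) = -294, so p = -98/81.
Then q = ((-18) − 15·(-98/81))/4 = 1/27.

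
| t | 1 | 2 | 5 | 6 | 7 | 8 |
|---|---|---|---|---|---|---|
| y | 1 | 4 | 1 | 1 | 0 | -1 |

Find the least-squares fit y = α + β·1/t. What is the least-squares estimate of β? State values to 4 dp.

Sums needed: Σ1 = 6, Σ1/t = 1793/840, Σ1/t·1/t = 955249/705600.
And Σy = 6, Σ1/t·y = 389/120.
Eliminating β: (955249/705600)·(row 1) − (1793/840)·(row 2) gives (503329/141120)·α = (955249/705600)·6 − (1793/840)·(389/120) = 169831/141120, so α = 169831/503329.
Then β = ((389/120) − (1793/840)·(169831/503329))/(955249/705600) = 937440/503329.

β = 1.8625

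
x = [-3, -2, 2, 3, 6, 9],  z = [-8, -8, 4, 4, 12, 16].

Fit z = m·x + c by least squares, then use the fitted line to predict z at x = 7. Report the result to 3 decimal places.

Sums needed: Σx·x = 143, Σx = 15, Σ1 = 6.
And Σx·z = 276, Σz = 20.
Normal equations: [[143, 15]; [15, 6]]·[m, c]ᵀ = [276, 20]ᵀ.
Eliminating c: 6·(row 1) − 15·(row 2) gives 633·m = 6·276 − 15·20 = 1356, so m = 452/211.
Then c = (20 − 15·(452/211))/6 = -1280/633.
At x = 7: ẑ = (452/211)·(7) + (-1280/633)·(1) = 8212/633.

ẑ = 12.973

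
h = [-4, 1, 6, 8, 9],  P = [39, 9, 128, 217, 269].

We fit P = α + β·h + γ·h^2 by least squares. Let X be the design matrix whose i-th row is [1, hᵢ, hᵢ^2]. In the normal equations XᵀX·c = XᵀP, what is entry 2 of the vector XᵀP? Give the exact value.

4778

Entry 2 ↔ basis h, so (XᵀP)_{2} = Σᵢ (h)·Pᵢ = (-4)·(39) + (1)·(9) + (6)·(128) + (8)·(217) + (9)·(269) = 4778.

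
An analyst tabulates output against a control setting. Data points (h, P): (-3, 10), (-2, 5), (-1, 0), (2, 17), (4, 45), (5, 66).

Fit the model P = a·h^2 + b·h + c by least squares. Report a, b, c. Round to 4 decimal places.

a = 1.9115, b = 3.1198, c = 2.4375

The normal equations are: 995·a + 161·b + 59·c = 2548;  161·a + 59·b + 5·c = 504;  59·a + 5·b + 6·c = 143.
Row-reducing yields a = 367/192, b = 599/192, c = 39/16.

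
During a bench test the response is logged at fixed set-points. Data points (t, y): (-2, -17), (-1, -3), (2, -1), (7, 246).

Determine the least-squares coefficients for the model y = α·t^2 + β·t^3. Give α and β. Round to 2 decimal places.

α = -2.22, β = 1.03

Sums needed: Σt^2·t^2 = 2434, Σt^2·t^3 = 16806, Σt^3·t^3 = 117778.
And Σt^2·y = 11979, Σt^3·y = 84509.
Normal equations: [[2434, 16806]; [16806, 117778]]·[α, β]ᵀ = [11979, 84509]ᵀ.
Δ = 2434·117778 − 16806² = 4230016.
α = (11979·117778 − 16806·84509)/4230016 = -1174449/528752; β = (2434·84509 − 16806·11979)/4230016 = 546979/528752.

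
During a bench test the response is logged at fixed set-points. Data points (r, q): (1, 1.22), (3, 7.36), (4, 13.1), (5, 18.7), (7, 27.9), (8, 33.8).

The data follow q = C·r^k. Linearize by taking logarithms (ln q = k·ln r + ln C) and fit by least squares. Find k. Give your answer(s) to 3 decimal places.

k = 1.614

Let Y = ln q. Fitting Y = k·ln r + ln C by least squares:
Σln r = 8.1197, Σ(ln r)² = 13.8297, Σln q = 14.5451, Σln r·ln q = 24.2704.
Normal system: [[13.8297, 8.1197]; [8.1197, 6]]·[k, ln C]ᵀ = [24.2704, 14.5451]ᵀ.
Slope k = (n·Σln r·ln q − Σln r·Σln q)/(n·Σ(ln r)² − (Σln r)²) = (6·24.2704 − 8.1197·14.5451)/17.0487 = 1.61421; ln C = (Σln q − k·Σln r)/n = 0.23971.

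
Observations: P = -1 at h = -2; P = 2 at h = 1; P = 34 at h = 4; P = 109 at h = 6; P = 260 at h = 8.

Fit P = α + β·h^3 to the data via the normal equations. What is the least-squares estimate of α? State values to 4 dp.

α = 1.8333

Setting ∂/∂α … = 0 gives: 5·α + 785·β = 404;  785·α + 312961·β = 158850.
Δ = 5·312961 − 785² = 948580.
α = (404·312961 − 785·158850)/948580 = 869497/474290; β = (5·158850 − 785·404)/948580 = 47711/94858.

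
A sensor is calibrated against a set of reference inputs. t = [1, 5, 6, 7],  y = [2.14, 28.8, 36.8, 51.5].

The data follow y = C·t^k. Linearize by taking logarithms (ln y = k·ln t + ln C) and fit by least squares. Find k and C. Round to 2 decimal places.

k = 1.62, C = 2.13

With ln yᵢ as the transformed response and ln tᵢ as the regressor:
XᵀX = [[9.5873, 5.3471]; [5.3471, 4]], rhs = [19.5385, 11.6683]ᵀ  (here Σln t = 5.3471, Σ(ln t)² = 9.5873, Σln y = 11.6683, Σln t·ln y = 19.5385).
Solving (det = 9.7575): k = 1.61542, ln C = 0.75761, so C = exp(0.75761) = 2.13317.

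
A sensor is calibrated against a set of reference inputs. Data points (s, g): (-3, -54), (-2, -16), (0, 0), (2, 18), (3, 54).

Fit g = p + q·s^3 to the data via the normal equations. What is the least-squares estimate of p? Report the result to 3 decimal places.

Forming XᵀX = [[5, 0]; [0, 1586]] and Xᵀg = [2, 3188]ᵀ gives XᵀX·[p, q]ᵀ = Xᵀg.
Determinant 5·1586 − 0² = 7930.
p = (2·1586 − 0·3188)/7930 = 2/5; q = (5·3188 − 0·2)/7930 = 1594/793.

p = 0.400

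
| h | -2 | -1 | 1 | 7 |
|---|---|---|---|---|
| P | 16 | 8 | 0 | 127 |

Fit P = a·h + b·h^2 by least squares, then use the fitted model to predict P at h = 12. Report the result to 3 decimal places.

P̂ = 395.750

The normal equations are: 55·a + 335·b = 849;  335·a + 2419·b = 6295.
(Σh·h = 55, Σh·h^2 = 335, Σh^2·h^2 = 2419, Σh·P = 849, Σh^2·P = 6295.)
Δ = 55·2419 − 335² = 20820.
a = (849·2419 − 335·6295)/20820 = -27547/10410; b = (55·6295 − 335·849)/20820 = 6181/2082.
At h = 12: P̂ = (-27547/10410)·(12) + (6181/2082)·(144) = 686626/1735.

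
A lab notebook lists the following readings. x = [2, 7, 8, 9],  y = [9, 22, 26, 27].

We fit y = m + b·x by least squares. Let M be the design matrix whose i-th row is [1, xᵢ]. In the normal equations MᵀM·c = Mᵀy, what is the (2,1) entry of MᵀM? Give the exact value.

Row 2 ↔ basis x, column 1 ↔ basis 1, so (MᵀM)_{2,1} = Σᵢ x = (2)·(1) + (7)·(1) + (8)·(1) + (9)·(1) = 26.

26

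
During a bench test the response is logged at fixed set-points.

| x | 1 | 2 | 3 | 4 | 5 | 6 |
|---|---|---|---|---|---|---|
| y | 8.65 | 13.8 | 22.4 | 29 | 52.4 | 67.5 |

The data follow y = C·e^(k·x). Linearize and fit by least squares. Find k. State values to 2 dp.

With ln yᵢ as the transformed response and xᵢ as the regressor:
AᵀA = [[91.0000, 21.0000]; [21.0000, 6]], rhs = [75.2706, 19.4296]ᵀ  (here Σx = 21.0000, Σ(x)² = 91.0000, Σln y = 19.4296, Σx·ln y = 75.2706).
Δ = 91.0000·6 − (21.0000)² = 105.0000; k = (75.2706·6 − 21.0000·19.4296)/105.0000 = 0.41525, ln C = (91.0000·19.4296 − 21.0000·75.2706)/105.0000 = 1.78489.

k = 0.42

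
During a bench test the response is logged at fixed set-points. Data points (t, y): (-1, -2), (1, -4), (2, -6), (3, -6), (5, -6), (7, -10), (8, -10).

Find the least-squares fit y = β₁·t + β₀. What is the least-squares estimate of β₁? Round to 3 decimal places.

β₁ = -0.861

Normal-equation sums: Σt·t = 153, Σt = 25, Σ1 = 7.
And Σt·y = -212, Σy = -44.
Determinant 153·7 − 25² = 446.
β₁ = ((-212)·7 − 25·(-44))/446 = -192/223; β₀ = (153·(-44) − 25·(-212))/446 = -716/223.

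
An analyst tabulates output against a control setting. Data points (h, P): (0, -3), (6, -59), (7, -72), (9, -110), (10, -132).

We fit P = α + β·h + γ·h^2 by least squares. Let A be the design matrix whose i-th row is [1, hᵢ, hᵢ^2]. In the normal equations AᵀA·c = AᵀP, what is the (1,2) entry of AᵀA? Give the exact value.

32

Row 1 ↔ basis 1, column 2 ↔ basis h, so (AᵀA)_{1,2} = Σᵢ h = (1)·(0) + (1)·(6) + (1)·(7) + (1)·(9) + (1)·(10) = 32.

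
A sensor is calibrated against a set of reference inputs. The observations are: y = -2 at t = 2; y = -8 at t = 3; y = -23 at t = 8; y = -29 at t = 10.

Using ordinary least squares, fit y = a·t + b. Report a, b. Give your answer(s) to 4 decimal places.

a = -3.2514, b = 3.1955

Forming AᵀA = [[177, 23]; [23, 4]] and Aᵀy = [-502, -62]ᵀ gives AᵀA·[a, b]ᵀ = Aᵀy.
det = 177·4 − 23² = 179.
a = ((-502)·4 − 23·(-62))/179 = -582/179; b = (177·(-62) − 23·(-502))/179 = 572/179.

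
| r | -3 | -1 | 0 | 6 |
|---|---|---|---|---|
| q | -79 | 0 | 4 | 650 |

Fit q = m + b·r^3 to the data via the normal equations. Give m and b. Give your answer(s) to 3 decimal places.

m = 2.923, b = 2.996

From the data, Σ1 = 4, Σr^3 = 188, Σr^3·r^3 = 47386.
Right-hand side: Σq = 575, Σr^3·q = 142533.
Normal equations: [[4, 188]; [188, 47386]]·[m, b]ᵀ = [575, 142533]ᵀ.
Δ = 4·47386 − 188² = 154200.
m = (575·47386 − 188·142533)/154200 = 225373/77100; b = (4·142533 − 188·575)/154200 = 57754/19275.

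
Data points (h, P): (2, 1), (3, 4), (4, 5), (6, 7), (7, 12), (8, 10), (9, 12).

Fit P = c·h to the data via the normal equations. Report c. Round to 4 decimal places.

AᵀA·[c]ᵀ = AᵀP reads: 259·c = 348.
Hence c = 348 / 259 ≈ 1.34363.

c = 1.3436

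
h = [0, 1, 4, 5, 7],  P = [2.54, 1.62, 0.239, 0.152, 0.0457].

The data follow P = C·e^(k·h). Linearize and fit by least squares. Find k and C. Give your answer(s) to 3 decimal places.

With ln Pᵢ as the transformed response and hᵢ as the regressor:
Σh = 17.0000, Σ(h)² = 91.0000, Σln P = -4.9862, Σh·ln P = -36.2617.
Equations: 91.0000·k + 17.0000·ln C = -36.2617;  17.0000·k + 5·ln C = -4.9862.
Solving (det = 166.0000): k = -0.58158, ln C = 0.98013, so C = exp(0.98013) = 2.66481.

k = -0.582, C = 2.665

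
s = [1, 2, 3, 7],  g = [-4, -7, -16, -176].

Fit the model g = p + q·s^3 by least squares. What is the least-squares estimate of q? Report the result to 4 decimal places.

q = -0.5044

Compute the Gram sums: Σ1 = 4, Σs^3 = 379, Σs^3·s^3 = 118443.
And Σg = -203, Σs^3·g = -60860.
So MᵀM·[p, q]ᵀ = Mᵀg: [[4, 379]; [379, 118443]]·[p, q]ᵀ = [-203, -60860]ᵀ.
Eliminating q: 118443·(row 1) − 379·(row 2) gives 330131·p = 118443·(-203) − 379·(-60860) = -977989, so p = -977989/330131.
Then q = ((-60860) − 379·(-977989/330131))/118443 = -166503/330131.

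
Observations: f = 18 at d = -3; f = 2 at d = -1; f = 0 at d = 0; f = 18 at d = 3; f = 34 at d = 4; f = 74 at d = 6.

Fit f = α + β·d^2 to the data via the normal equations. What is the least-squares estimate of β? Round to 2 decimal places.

β = 2.06

The normal system AᵀA·[α, β]ᵀ = Aᵀf is [[6, 71]; [71, 1715]]·[α, β]ᵀ = [146, 3534]ᵀ.
Eliminating β: 1715·(row 1) − 71·(row 2) gives 5249·α = 1715·146 − 71·3534 = -524, so α = -524/5249.
Then β = (3534 − 71·(-524/5249))/1715 = 10838/5249.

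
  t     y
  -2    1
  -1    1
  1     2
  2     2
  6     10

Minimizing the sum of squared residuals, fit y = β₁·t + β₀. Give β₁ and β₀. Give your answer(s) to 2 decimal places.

Forming XᵀX = [[46, 6]; [6, 5]] and Xᵀy = [63, 16]ᵀ gives XᵀX·[β₁, β₀]ᵀ = Xᵀy.
Eliminating β₀: 5·(row 1) − 6·(row 2) gives 194·β₁ = 5·63 − 6·16 = 219, so β₁ = 219/194.
Then β₀ = (16 − 6·(219/194))/5 = 179/97.

β₁ = 1.13, β₀ = 1.85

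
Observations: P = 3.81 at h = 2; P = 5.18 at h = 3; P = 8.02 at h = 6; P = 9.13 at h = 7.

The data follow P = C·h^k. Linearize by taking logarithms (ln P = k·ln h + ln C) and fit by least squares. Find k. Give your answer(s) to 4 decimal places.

Let Y = ln P. Fitting Y = k·ln h + ln C by least squares:
Σln h = 5.5294, Σ(ln h)² = 8.6844, Σln P = 7.2759, Σln h·ln P = 10.7680.
Equations: 8.6844·k + 5.5294·ln C = 10.7680;  5.5294·k + 4·ln C = 7.2759.
Slope k = (n·Σln h·ln P − Σln h·Σln P)/(n·Σ(ln h)² − (Σln h)²) = (4·10.7680 − 5.5294·7.2759)/4.1629 = 0.68229; ln C = (Σln P − k·Σln h)/n = 0.87582.

k = 0.6823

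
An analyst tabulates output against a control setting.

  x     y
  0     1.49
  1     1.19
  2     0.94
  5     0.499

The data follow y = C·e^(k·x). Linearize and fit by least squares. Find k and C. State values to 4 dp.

With ln yᵢ as the transformed response and xᵢ as the regressor:
Σx = 8.0000, Σ(x)² = 30.0000, Σln y = -0.1843, Σx·ln y = -3.4255.
Equations: 30.0000·k + 8.0000·ln C = -3.4255;  8.0000·k + 4·ln C = -0.1843.
Solving (det = 56.0000): k = -0.21835, ln C = 0.39063, so C = exp(0.39063) = 1.47792.

k = -0.2184, C = 1.4779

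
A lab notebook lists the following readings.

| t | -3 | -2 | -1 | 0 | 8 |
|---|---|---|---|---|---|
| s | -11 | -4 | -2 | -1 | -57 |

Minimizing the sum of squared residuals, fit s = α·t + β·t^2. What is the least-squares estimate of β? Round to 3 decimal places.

Setting ∂/∂α … = 0 gives: 78·α + 476·β = -413;  476·α + 4194·β = -3765.
Eliminating β: 4194·(row 1) − 476·(row 2) gives 100556·α = 4194·(-413) − 476·(-3765) = 60018, so α = 30009/50278.
Then β = ((-3765) − 476·(30009/50278))/4194 = -48541/50278.

β = -0.965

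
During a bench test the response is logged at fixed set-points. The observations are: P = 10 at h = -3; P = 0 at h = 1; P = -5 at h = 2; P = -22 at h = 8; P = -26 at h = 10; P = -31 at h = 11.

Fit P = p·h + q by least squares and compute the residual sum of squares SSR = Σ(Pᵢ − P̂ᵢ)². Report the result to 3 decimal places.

SSR = 4.978

Entries of AᵀA: Σh·h = 299, Σh = 29, Σ1 = 6.
And Σh·P = -817, ΣP = -74.
Eliminating q: 6·(row 1) − 29·(row 2) gives 953·p = 6·(-817) − 29·(-74) = -2756, so p = -2756/953.
Then q = ((-74) − 29·(-2756/953))/6 = 1567/953.
Residuals: -305/953, 1189/953, -820/953, -485/953, 1215/953, -794/953; SSR = 4744/953.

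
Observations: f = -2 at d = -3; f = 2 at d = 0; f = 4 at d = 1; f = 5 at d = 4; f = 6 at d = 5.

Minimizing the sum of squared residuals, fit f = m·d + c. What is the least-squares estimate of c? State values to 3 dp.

With design matrix A, AᵀA = [[51, 7]; [7, 5]] and Aᵀf = [60, 15]ᵀ.
Determinant 51·5 − 7² = 206.
m = (60·5 − 7·15)/206 = 195/206; c = (51·15 − 7·60)/206 = 345/206.

c = 1.675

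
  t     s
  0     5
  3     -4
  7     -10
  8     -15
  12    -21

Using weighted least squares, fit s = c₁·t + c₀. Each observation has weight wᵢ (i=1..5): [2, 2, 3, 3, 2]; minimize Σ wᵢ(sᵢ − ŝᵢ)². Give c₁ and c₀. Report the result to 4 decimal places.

c₁ = -2.1518, c₀ = 3.8652

With design matrix X, XᵀWX = [[645, 75]; [75, 12]] and XᵀWs = [-1098, -115]ᵀ.
det = 645·12 − 75² = 2115.
c₁ = ((-1098)·12 − 75·(-115))/2115 = -1517/705; c₀ = (645·(-115) − 75·(-1098))/2115 = 545/141.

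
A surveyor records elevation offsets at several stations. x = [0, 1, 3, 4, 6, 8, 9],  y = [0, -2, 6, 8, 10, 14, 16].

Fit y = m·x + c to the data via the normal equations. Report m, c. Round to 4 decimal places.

Forming AᵀA = [[207, 31]; [31, 7]] and Aᵀy = [364, 52]ᵀ gives AᵀA·[m, c]ᵀ = Aᵀy.
Δ = 207·7 − 31² = 488.
m = (364·7 − 31·52)/488 = 117/61; c = (207·52 − 31·364)/488 = -65/61.

m = 1.9180, c = -1.0656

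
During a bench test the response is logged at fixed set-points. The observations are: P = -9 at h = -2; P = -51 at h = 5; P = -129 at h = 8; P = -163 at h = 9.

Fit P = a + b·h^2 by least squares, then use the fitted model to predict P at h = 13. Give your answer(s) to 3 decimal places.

Sums needed: Σ1 = 4, Σh^2 = 174, Σh^2·h^2 = 11298.
For XᵀP: ΣP = -352, Σh^2·P = -22770.
XᵀX·[a, b]ᵀ = XᵀP becomes [[4, 174]; [174, 11298]]·[a, b]ᵀ = [-352, -22770]ᵀ.
det = 4·11298 − 174² = 14916.
a = ((-352)·11298 − 174·(-22770))/14916 = -1; b = (4·(-22770) − 174·(-352))/14916 = -2.
At h = 13: P̂ = (-1)·(1) + (-2)·(169) = -339.

P̂ = -339.000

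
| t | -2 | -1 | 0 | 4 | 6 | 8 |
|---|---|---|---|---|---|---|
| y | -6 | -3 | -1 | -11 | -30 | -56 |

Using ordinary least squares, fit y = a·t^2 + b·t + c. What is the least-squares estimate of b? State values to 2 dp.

b = 1.19

Compute the Gram sums: Σt^2·t^2 = 5665, Σt^2·t = 783, Σt^2 = 121, Σt·t = 121, Σt = 15, Σ1 = 6.
And Σt^2·y = -4867, Σt·y = -657, Σy = -107.
Solving the 3×3 system (Gaussian elimination) gives a = -4507/4430, b = 5271/4430, c = -644/2215.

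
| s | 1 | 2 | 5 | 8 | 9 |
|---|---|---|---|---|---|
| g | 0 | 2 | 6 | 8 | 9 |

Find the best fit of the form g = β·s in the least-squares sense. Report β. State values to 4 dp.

β = 1.0229

Sums needed: Σs·s = 175.
For Xᵀg: Σs·g = 179.
β = 179/175 = 1.02286.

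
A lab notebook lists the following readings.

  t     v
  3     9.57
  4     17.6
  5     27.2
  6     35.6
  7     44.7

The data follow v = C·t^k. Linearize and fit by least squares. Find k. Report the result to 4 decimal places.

Linearized form: ln v = k·ln t + ln C. From the 5 transformed points,
Σln t = 7.8320, Σ(ln t)² = 12.7160, Σln v = 15.8021, Σln t·ln v = 25.5686.
Normal system: [[12.7160, 7.8320]; [7.8320, 5]]·[k, ln C]ᵀ = [25.5686, 15.8021]ᵀ.
Δ = 12.7160·5 − (7.8320)² = 2.2397; k = (25.5686·5 − 7.8320·15.8021)/2.2397 = 1.82221, ln C = (12.7160·15.8021 − 7.8320·25.5686)/2.2397 = 0.30610.

k = 1.8222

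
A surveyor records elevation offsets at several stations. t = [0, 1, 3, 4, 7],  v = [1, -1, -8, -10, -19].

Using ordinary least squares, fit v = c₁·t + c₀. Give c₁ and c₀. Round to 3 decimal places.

From the data, Σt·t = 75, Σt = 15, Σ1 = 5.
Right-hand side: Σt·v = -198, Σv = -37.
So AᵀA·[c₁, c₀]ᵀ = Aᵀv: [[75, 15]; [15, 5]]·[c₁, c₀]ᵀ = [-198, -37]ᵀ.
Δ = 75·5 − 15² = 150.
c₁ = ((-198)·5 − 15·(-37))/150 = -29/10; c₀ = (75·(-37) − 15·(-198))/150 = 13/10.

c₁ = -2.900, c₀ = 1.300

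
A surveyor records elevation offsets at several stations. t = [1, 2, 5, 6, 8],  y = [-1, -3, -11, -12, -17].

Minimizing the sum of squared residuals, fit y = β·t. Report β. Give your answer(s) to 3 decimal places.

Sums needed: Σt·t = 130.
For Aᵀy: Σt·y = -270.
AᵀA·[β]ᵀ = Aᵀy becomes [[130]]·[β]ᵀ = [-270]ᵀ.
Hence β = -270 / 130 ≈ -2.07692.

β = -2.077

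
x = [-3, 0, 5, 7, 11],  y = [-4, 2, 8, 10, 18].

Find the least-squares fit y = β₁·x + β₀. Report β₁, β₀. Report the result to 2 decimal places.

Sums needed: Σx·x = 204, Σx = 20, Σ1 = 5.
And Σx·y = 320, Σy = 34.
So AᵀA·[β₁, β₀]ᵀ = Aᵀy: [[204, 20]; [20, 5]]·[β₁, β₀]ᵀ = [320, 34]ᵀ.
det = 204·5 − 20² = 620.
β₁ = (320·5 − 20·34)/620 = 46/31; β₀ = (204·34 − 20·320)/620 = 134/155.

β₁ = 1.48, β₀ = 0.86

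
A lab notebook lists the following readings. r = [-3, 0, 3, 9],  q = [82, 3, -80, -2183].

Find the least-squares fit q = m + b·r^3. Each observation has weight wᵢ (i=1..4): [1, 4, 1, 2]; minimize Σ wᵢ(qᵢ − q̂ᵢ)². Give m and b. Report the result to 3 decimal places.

m = 2.334, b = -2.998

Entries of XᵀWX: Σwᵢ·1 = 8, Σwᵢ·r^3 = 1458, Σwᵢ·r^3·r^3 = 1064340.
And Σwᵢ·q = -4352, Σwᵢ·r^3·q = -3187188.
XᵀWX·[m, b]ᵀ = XᵀWq becomes [[8, 1458]; [1458, 1064340]]·[m, b]ᵀ = [-4352, -3187188]ᵀ.
Δ = 8·1064340 − 1458² = 6388956.
m = ((-4352)·1064340 − 1458·(-3187188))/6388956 = 5114/2191; b = (8·(-3187188) − 1458·(-4352))/6388956 = -6568/2191.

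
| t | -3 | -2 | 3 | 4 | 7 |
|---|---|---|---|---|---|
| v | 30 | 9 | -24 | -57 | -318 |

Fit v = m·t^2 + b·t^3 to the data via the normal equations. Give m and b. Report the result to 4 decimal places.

m = 0.3521, b = -0.9777

Sums needed: Σt^2·t^2 = 2835, Σt^2·t^3 = 17799, Σt^3·t^3 = 123267.
Moment sums: Σt^2·v = -16404, Σt^3·v = -114252.
MᵀM·[m, b]ᵀ = Mᵀv becomes [[2835, 17799]; [17799, 123267]]·[m, b]ᵀ = [-16404, -114252]ᵀ.
Eliminating b: 123267·(row 1) − 17799·(row 2) gives 32657544·m = 123267·(-16404) − 17799·(-114252) = 11499480, so m = 9395/26681.
Then b = ((-114252) − 17799·(9395/26681))/123267 = -443467/453577.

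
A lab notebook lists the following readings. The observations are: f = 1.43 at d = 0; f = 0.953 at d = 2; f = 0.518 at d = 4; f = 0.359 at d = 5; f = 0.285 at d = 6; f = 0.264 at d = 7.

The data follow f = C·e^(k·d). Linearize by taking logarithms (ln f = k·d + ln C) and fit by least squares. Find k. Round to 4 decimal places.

Let Y = ln f. Fitting Y = k·d + ln C by least squares:
Σd = 24.0000, Σ(d)² = 130.0000, Σln f = -3.9598, Σd·ln f = -24.7038.
Normal system: [[130.0000, 24.0000]; [24.0000, 6]]·[k, ln C]ᵀ = [-24.7038, -3.9598]ᵀ.
Solving (det = 204.0000): k = -0.26073, ln C = 0.38296.

k = -0.2607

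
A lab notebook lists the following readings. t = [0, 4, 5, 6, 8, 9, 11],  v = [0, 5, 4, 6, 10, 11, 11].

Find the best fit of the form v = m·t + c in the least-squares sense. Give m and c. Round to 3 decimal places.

Sums needed: Σt·t = 343, Σt = 43, Σ1 = 7.
Right-hand side: Σt·v = 376, Σv = 47.
So AᵀA·[m, c]ᵀ = Aᵀv: [[343, 43]; [43, 7]]·[m, c]ᵀ = [376, 47]ᵀ.
det = 343·7 − 43² = 552.
m = (376·7 − 43·47)/552 = 611/552; c = (343·47 − 43·376)/552 = -47/552.

m = 1.107, c = -0.085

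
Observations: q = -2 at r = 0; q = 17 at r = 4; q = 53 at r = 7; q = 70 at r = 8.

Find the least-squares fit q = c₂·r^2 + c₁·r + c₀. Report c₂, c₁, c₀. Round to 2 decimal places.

c₂ = 1.07, c₁ = 0.44, c₀ = -1.97

Setting ∂/∂c₂ … = 0 gives: 6753·c₂ + 919·c₁ + 129·c₀ = 7349;  919·c₂ + 129·c₁ + 19·c₀ = 999;  129·c₂ + 19·c₁ + 4·c₀ = 138.
(Σr^2·r^2 = 6753, Σr^2·r = 919, Σr^2 = 129, Σr·r = 129, Σr = 19, Σ1 = 4, Σr^2·q = 7349, Σr·q = 999, Σq = 138.)
Row-reducing yields c₂ = 178/167, c₁ = 368/835, c₀ = -1643/835.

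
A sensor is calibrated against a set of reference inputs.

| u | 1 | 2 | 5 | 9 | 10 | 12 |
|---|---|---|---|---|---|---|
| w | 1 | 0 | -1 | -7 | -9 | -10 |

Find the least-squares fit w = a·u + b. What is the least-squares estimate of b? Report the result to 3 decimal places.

b = 2.583

Setting ∂/∂a … = 0 gives: 355·a + 39·b = -277;  39·a + 6·b = -26.
(Σu·u = 355, Σu = 39, Σ1 = 6, Σu·w = -277, Σw = -26.)
Eliminating b: 6·(row 1) − 39·(row 2) gives 609·a = 6·(-277) − 39·(-26) = -648, so a = -216/203.
Then b = ((-26) − 39·(-216/203))/6 = 1573/609.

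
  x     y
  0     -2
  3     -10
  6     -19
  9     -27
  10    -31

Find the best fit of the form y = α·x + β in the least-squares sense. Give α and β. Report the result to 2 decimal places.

α = -2.87, β = -1.73

The normal equations are: 226·α + 28·β = -697;  28·α + 5·β = -89.
(Σx·x = 226, Σx = 28, Σ1 = 5, Σx·y = -697, Σy = -89.)
det = 226·5 − 28² = 346.
α = ((-697)·5 − 28·(-89))/346 = -993/346; β = (226·(-89) − 28·(-697))/346 = -299/173.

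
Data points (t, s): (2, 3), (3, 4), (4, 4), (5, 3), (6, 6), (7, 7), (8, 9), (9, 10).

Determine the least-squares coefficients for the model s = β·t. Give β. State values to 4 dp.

β = 1.0423

Setting ∂/∂β … = 0 gives: 284·β = 296.
β = 296/284 = 1.04225.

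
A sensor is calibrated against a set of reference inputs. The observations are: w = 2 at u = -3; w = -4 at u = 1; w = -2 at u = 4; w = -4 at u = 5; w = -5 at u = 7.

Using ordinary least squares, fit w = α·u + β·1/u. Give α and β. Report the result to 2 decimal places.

α = -0.58, β = -3.08

Compute the Gram sums: Σu·u = 100, Σu·1/u = 5, Σ1/u·1/u = 217681/176400.
Right-hand side: Σu·w = -73, Σ1/u·w = -1403/210.
Normal equations: [[100, 5]; [5, 217681/176400]]·[α, β]ᵀ = [-73, -1403/210]ᵀ.
Eliminating β: (217681/176400)·(row 1) − 5·(row 2) gives (173581/1764)·α = (217681/176400)·(-73) − 5·(-1403/210) = -9998113/176400, so α = -9998113/17358100.
Then β = ((-1403/210) − 5·(-9998113/17358100))/(217681/176400) = -534660/173581.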